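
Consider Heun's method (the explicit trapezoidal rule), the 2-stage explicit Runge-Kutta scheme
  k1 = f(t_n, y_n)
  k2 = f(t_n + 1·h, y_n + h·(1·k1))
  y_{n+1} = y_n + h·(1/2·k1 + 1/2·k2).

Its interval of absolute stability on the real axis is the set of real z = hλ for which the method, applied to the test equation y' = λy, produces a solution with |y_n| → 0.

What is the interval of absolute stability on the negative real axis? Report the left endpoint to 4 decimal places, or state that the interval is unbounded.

On y'=λy, z=hλ:
  order 2, 2-stage ⇒ R(z)=1+z+z^2/2
  (e.g. R(-0.35)=0.71125, |R|=0.71125)

Need |R(x)|<1, x<0.
x=-0.35: |R|=0.7113
|R(-2.21)|=1.2320 |R(-1.86)|=0.8698 |R(-1.16)|=0.5128
Bisect:
  x_lo=-2.4137 |R|=1.4993  x_hi=-0.1298 |R|=0.8786
  mid=-1.27176 |R|=0.53693 →hi
  mid=-1.84274 |R|=0.85510 →hi
  mid=-2.12823 |R|=1.13645 →lo
  mid=-1.98548 |R|=0.98559 →hi
  mid=-2.05685 |R|=1.05847 →lo
  mid=-2.02117 |R|=1.02139 →lo
  mid=-2.00332 |R|=1.00333 →lo
  mid=-1.99440 |R|=0.99442 →hi
  mid=-1.99886 |R|=0.99886 →hi
  ...
  [-2.00012,-1.99998] ⇒ x*=-2.0000
Stable set (-2.0000, 0).

z∈(-2.0000,0).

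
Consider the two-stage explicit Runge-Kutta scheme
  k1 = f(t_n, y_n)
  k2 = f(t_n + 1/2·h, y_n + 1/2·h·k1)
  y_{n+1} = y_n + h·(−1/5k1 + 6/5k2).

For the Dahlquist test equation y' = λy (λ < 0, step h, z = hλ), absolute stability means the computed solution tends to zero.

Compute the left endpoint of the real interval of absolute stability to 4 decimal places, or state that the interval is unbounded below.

left endpoint -1.6667.

Test eqn y'=λy, z=hλ:
  k1=λy_n ⇒ h·k1=z·y_n;  k2=λ(1+1/2z)y_n ⇒ h·k2=z(1+1/2z)y_n
  y_{n+1}/y_n = 1 − 1/5z + 6/5z(1+1/2z) = 1 + z + 3/5z²
  R(z) = 1 + z + 3/5z².

Solve |R(x)|<1 on ℝ⁻.
x=-1.01: |R|=0.6021
R=1: x+3/5x²=0 ⇒ x=−5/3=-1.6667; min R=1−1/(4·3/5)=0.5833>−1
Confirm numerically:
  x=-1.331: |R|=0.73194 <1
  x=-1.288: |R|=0.70737 <1
  x=-0.694: |R|=0.59498 <1
  x=-2.048: |R|=1.46858 >1
  x=-1.926: |R|=1.29969 >1
So |R|<1 on (-1.6667, 0).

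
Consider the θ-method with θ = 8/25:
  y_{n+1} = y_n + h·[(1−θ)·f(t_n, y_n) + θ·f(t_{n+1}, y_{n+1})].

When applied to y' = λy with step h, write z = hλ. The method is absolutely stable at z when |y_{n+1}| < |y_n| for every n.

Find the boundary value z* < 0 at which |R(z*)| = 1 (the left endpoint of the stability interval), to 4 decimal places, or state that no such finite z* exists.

With y'=λy (z=hλ):
  y_{n+1} = y_n + z·[17/25·y_n + 8/25·y_{n+1}] ⇒ (1 − 8/25z)y_{n+1} = (1 + 17/25z)y_n
  Hence R(z) = (1 + 17/25z)/(1 − 8/25z).

Need |R(x)|<1, x<0.
x=-0.99: |R|=0.2482
R=−1: 1+17/25x = −1+8/25x ⇒ -9/25x=2 ⇒ x=2/(-9/25)=-5.5556
Confirm numerically:
  x=-5.220: |R|=0.95476 <1
  x=-4.795: |R|=0.89197 <1
  x=-3.474: |R|=0.64514 <1
  x=-2.404: |R|=0.35874 <1
  x=-5.987: |R|=1.05327 >1
  x=-5.697: |R|=1.01804 >1
  x=-5.582: |R|=1.00342 >1
Stable set (-5.5556, 0).

z* = -5.5556.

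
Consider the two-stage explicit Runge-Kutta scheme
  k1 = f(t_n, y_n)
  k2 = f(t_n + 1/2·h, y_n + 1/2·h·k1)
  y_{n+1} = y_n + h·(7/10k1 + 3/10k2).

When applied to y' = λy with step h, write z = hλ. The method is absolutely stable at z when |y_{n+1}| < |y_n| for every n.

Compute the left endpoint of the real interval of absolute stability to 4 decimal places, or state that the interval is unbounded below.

z* = -6.6667.

On y'=λy, z=hλ:
  k1=λy_n ⇒ h·k1=z·y_n;  k2=λ(1+1/2z)y_n ⇒ h·k2=z(1+1/2z)y_n
  y_{n+1}/y_n = 1 + 7/10z + 3/10z(1+1/2z) = 1 + z + 3/20z²
  R(z) = 1 + z + 3/20z².

Boundary: |R(x)|=1, x<0.
x=-0.31: |R|=0.7044
R=1: x+3/20x²=0 ⇒ x=−20/3=-6.6667; min R=1−1/(4·3/20)=-0.6667>−1
Confirm numerically:
  x=-6.339: |R|=0.68844 <1
  x=-6.294: |R|=0.64817 <1
  x=-4.109: |R|=0.57642 <1
  x=-3.109: |R|=0.65912 <1
  x=-7.078: |R|=1.43671 >1
  x=-6.872: |R|=1.21166 >1
Interval (-6.6667, 0).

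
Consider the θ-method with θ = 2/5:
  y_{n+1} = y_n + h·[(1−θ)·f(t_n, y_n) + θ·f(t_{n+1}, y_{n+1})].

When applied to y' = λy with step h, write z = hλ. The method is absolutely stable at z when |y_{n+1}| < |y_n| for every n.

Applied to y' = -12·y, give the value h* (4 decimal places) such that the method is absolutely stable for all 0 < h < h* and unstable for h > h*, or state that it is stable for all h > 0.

Test eqn y'=λy, z=hλ:
  y_{n+1} = y_n + z·[3/5·y_n + 2/5·y_{n+1}] ⇒ (1 − 2/5z)y_{n+1} = (1 + 3/5z)y_n
  so R(z) = (1 + 3/5z)/(1 − 2/5z).

Solve |R(x)|<1 on ℝ⁻.
x=-0.89: |R|=0.3437
R=−1: 1+3/5x = −1+2/5x ⇒ -1/5x=2 ⇒ x=2/(-1/5)=-10.0000
Confirm numerically:
  x=-9.092: |R|=0.96084 <1
  x=-9.004: |R|=0.95671 <1
  x=-7.765: |R|=0.89113 <1
  x=-7.708: |R|=0.88774 <1
  x=-10.222: |R|=1.00873 >1
  x=-10.180: |R|=1.00710 >1
  x=-10.021: |R|=1.00084 >1
Stable set (-10.0000, 0).

(-10.0000,0); λ=-12 ⇒ h* = (10)/12 = 0.8333.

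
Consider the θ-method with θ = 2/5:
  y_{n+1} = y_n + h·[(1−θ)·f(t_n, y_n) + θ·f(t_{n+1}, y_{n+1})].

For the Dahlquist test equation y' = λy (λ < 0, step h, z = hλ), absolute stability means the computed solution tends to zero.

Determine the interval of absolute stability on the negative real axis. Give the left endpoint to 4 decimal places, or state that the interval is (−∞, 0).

(-10.0000, 0).

On y'=λy, z=hλ:
  y_{n+1} = y_n + z·[3/5·y_n + 2/5·y_{n+1}] ⇒ (1 − 2/5z)y_{n+1} = (1 + 3/5z)y_n
  ⇒ R(z) = (1 + 3/5z)/(1 − 2/5z).

Boundary: |R(x)|=1, x<0.
x=-1.55: |R|=0.0432
R=−1: 1+3/5x = −1+2/5x ⇒ -1/5x=2 ⇒ x=2/(-1/5)=-10.0000
Confirm numerically:
  x=-9.493: |R|=0.97886 <1
  x=-9.097: |R|=0.96107 <1
  x=-5.610: |R|=0.72935 <1
  x=-4.534: |R|=0.61146 <1
  x=-10.528: |R|=1.02026 >1
  x=-10.505: |R|=1.01942 >1
So |R|<1 on (-10.0000, 0).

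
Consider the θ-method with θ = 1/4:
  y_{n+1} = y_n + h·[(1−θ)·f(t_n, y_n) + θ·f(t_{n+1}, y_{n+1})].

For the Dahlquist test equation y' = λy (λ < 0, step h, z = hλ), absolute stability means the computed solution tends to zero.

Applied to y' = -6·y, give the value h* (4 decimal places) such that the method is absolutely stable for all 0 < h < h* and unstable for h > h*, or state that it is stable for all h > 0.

(-4.0000,0); λ=-6 ⇒ h* = (4)/6 = 0.6667.

Test eqn y'=λy, z=hλ:
  y_{n+1} = y_n + z·[3/4·y_n + 1/4·y_{n+1}] ⇒ (1 − 1/4z)y_{n+1} = (1 + 3/4z)y_n
  Hence R(z) = (1 + 3/4z)/(1 − 1/4z).

Boundary: |R(x)|=1, x<0.
x=-1.33: |R|=0.0019
R=−1: 1+3/4x = −1+1/4x ⇒ -1/2x=2 ⇒ x=2/(-1/2)=-4.0000
Confirm numerically:
  x=-2.848: |R|=0.66355 <1
  x=-2.826: |R|=0.65602 <1
  x=-1.723: |R|=0.20426 <1
  x=-1.617: |R|=0.15150 <1
  x=-4.571: |R|=1.13324 >1
  x=-4.369: |R|=1.08818 >1
  x=-4.215: |R|=1.05234 >1
Interval (-4.0000, 0).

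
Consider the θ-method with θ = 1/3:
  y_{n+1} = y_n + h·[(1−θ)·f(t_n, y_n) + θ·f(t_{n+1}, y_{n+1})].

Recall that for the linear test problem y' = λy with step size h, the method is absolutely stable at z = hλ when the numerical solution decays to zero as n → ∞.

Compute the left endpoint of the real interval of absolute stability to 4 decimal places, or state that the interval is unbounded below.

z* = -6.0000.

Set f=λy, z=hλ:
  y_{n+1} = y_n + z·[2/3·y_n + 1/3·y_{n+1}] ⇒ (1 − 1/3z)y_{n+1} = (1 + 2/3z)y_n
  R(z) = (1 + 2/3z)/(1 − 1/3z).

Find x<0 with |R(x)|<1.
x=-1.04: |R|=0.2277
R=−1: 1+2/3x = −1+1/3x ⇒ -1/3x=2 ⇒ x=2/(-1/3)=-6.0000
Confirm numerically:
  x=-4.858: |R|=0.85467 <1
  x=-4.763: |R|=0.84065 <1
  x=-4.453: |R|=0.79243 <1
  x=-6.512: |R|=1.05383 >1
  x=-6.462: |R|=1.04883 >1
So |R|<1 on (-6.0000, 0).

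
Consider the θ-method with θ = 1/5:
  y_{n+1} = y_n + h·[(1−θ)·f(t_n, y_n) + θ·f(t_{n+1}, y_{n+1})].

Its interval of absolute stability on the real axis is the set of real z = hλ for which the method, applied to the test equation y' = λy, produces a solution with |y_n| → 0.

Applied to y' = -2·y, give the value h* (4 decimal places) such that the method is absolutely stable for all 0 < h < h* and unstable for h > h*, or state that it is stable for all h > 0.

(-3.3333,0); λ=-2 ⇒ h* = (10/3)/2 = 1.6667.

On y'=λy, z=hλ:
  y_{n+1} = y_n + z·[4/5·y_n + 1/5·y_{n+1}] ⇒ (1 − 1/5z)y_{n+1} = (1 + 4/5z)y_n
  R(z) = (1 + 4/5z)/(1 − 1/5z).

Find x<0 with |R(x)|<1.
x=-0.92: |R|=0.2230
R=−1: 1+4/5x = −1+1/5x ⇒ -3/5x=2 ⇒ x=2/(-3/5)=-3.3333
Confirm numerically:
  x=-2.910: |R|=0.83944 <1
  x=-2.234: |R|=0.54410 <1
  x=-2.151: |R|=0.50399 <1
  x=-3.905: |R|=1.19259 >1
  x=-3.675: |R|=1.11816 >1
  x=-3.577: |R|=1.08523 >1
Stable set (-3.3333, 0).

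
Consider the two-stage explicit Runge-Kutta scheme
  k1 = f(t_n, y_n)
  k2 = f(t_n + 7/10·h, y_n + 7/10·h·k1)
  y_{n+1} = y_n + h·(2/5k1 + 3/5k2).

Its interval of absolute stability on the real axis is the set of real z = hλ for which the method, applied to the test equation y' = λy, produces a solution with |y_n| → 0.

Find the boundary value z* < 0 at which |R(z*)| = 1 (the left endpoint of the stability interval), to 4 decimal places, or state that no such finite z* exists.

z* = -2.3810.

On y'=λy, z=hλ:
  k1=λy_n ⇒ h·k1=z·y_n;  k2=λ(1+7/10z)y_n ⇒ h·k2=z(1+7/10z)y_n
  y_{n+1}/y_n = 1 + 2/5z + 3/5z(1+7/10z) = 1 + z + 21/50z²
  R(z) = 1 + z + 21/50z².

Find x<0 with |R(x)|<1.
x=-0.62: |R|=0.5414
R=1: x+21/50x²=0 ⇒ x=−50/21=-2.3810; min R=1−1/(4·21/50)=0.4048>−1
Confirm numerically:
  x=-2.174: |R|=0.81104 <1
  x=-2.072: |R|=0.73114 <1
  x=-1.225: |R|=0.40526 <1
  x=-2.966: |R|=1.72881 >1
  x=-2.578: |R|=1.21336 >1
  x=-2.411: |R|=1.03043 >1
Stable set (-2.3810, 0).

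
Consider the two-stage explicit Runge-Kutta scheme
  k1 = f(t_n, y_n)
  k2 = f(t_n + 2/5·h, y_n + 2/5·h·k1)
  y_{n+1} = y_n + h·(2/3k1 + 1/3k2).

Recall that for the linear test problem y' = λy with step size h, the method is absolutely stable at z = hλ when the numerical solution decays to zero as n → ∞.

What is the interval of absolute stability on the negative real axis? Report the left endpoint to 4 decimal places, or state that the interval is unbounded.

z∈(-7.5000,0).

Test eqn y'=λy, z=hλ:
  k1=λy_n ⇒ h·k1=z·y_n;  k2=λ(1+2/5z)y_n ⇒ h·k2=z(1+2/5z)y_n
  y_{n+1}/y_n = 1 + 2/3z + 1/3z(1+2/5z) = 1 + z + 2/15z²
  so R(z) = 1 + z + 2/15z².

Find x<0 with |R(x)|<1.
x=-1.3: |R|=0.0747
R=1: x+2/15x²=0 ⇒ x=−15/2=-7.5000; min R=1−1/(4·2/15)=-0.8750>−1
Confirm numerically:
  x=-6.315: |R|=0.00223 <1
  x=-6.122: |R|=0.12482 <1
  x=-5.171: |R|=0.60577 <1
  x=-7.851: |R|=1.36743 >1
  x=-7.623: |R|=1.12502 >1
So |R|<1 on (-7.5000, 0).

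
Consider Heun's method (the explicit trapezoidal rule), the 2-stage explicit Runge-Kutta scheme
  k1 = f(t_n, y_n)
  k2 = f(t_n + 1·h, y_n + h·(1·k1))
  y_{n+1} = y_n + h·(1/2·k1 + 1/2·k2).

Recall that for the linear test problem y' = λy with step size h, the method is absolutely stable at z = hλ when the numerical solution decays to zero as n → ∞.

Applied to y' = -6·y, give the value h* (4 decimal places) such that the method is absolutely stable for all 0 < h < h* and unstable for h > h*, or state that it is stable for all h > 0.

Set f=λy, z=hλ:
  order 2, 2-stage ⇒ R(z)=1+z+z^2/2
  (e.g. R(-0.49)=0.63005, |R|=0.63005)

Find x<0 with |R(x)|<1.
x=-0.49: |R|=0.6300
|R(-2.15)|=1.1612 |R(-0.78)|=0.5242 |R(-0.51)|=0.6200
Bisect:
  x_lo=-2.4702 |R|=1.5807  x_hi=-0.0533 |R|=0.9481
  mid=-1.26174 |R|=0.53425 →hi
  mid=-1.86594 |R|=0.87493 →hi
  mid=-2.16805 |R|=1.18217 →lo
  mid=-2.01700 |R|=1.01714 →lo
  mid=-1.94147 |R|=0.94318 →hi
  mid=-1.97923 |R|=0.97945 →hi
  mid=-1.99811 |R|=0.99812 →hi
  mid=-2.00755 |R|=1.00758 →lo
  ...
  [-2.00003,-1.99988] ⇒ x*=-2.0000
Stable set (-2.0000, 0).

(-2.0000,0); λ=-6 ⇒ h* = 0.3333.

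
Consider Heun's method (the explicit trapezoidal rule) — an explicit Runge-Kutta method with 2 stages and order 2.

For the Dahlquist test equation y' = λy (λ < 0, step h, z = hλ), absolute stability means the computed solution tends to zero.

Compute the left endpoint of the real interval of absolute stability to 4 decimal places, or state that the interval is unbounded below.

z* = -2.0000.

Test eqn y'=λy, z=hλ:
  order 2, 2-stage ⇒ R(z)=1+z+z^2/2
  (e.g. R(-1.27)=0.53645, |R|=0.53645)

Need |R(x)|<1, x<0.
x=-1.27: |R|=0.5364
|R(-2.4)|=1.4800 |R(-2.25)|=1.2812 |R(-1.25)|=0.5312
Bisect:
  x_lo=-2.8097 |R|=2.1375  x_hi=-0.0882 |R|=0.9156
  mid=-1.44896 |R|=0.60078 →hi
  mid=-2.12932 |R|=1.13769 →lo
  mid=-1.78914 |R|=0.81137 →hi
  mid=-1.95923 |R|=0.96006 →hi
  mid=-2.04428 |R|=1.04526 →lo
  mid=-2.00176 |R|=1.00176 →lo
  mid=-1.98049 |R|=0.98068 →hi
  mid=-1.99113 |R|=0.99116 →hi
  ...
  [-2.00009,-1.99993] ⇒ x*=-2.0000
Stable set (-2.0000, 0).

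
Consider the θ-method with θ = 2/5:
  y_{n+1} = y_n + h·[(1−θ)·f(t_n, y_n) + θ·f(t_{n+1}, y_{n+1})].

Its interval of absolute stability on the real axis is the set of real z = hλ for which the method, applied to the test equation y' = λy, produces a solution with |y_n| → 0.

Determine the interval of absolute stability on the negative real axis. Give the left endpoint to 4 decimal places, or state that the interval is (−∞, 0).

(-10.0000, 0).

With y'=λy (z=hλ):
  y_{n+1} = y_n + z·[3/5·y_n + 2/5·y_{n+1}] ⇒ (1 − 2/5z)y_{n+1} = (1 + 3/5z)y_n
  ⇒ R(z) = (1 + 3/5z)/(1 − 2/5z).

Solve |R(x)|<1 on ℝ⁻.
x=-1.61: |R|=0.0207
R=−1: 1+3/5x = −1+2/5x ⇒ -1/5x=2 ⇒ x=2/(-1/5)=-10.0000
Confirm numerically:
  x=-8.603: |R|=0.93709 <1
  x=-7.018: |R|=0.84335 <1
  x=-6.899: |R|=0.83504 <1
  x=-4.360: |R|=0.58892 <1
  x=-10.463: |R|=1.01786 >1
  x=-10.460: |R|=1.01775 >1
  x=-10.350: |R|=1.01362 >1
Interval (-10.0000, 0).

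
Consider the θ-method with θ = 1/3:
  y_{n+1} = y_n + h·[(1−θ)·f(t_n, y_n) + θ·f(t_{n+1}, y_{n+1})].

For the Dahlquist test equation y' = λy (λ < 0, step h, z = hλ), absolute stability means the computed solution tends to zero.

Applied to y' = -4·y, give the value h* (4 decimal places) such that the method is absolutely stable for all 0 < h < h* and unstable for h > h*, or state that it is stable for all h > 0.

Set f=λy, z=hλ:
  y_{n+1} = y_n + z·[2/3·y_n + 1/3·y_{n+1}] ⇒ (1 − 1/3z)y_{n+1} = (1 + 2/3z)y_n
  Hence R(z) = (1 + 2/3z)/(1 − 1/3z).

Solve |R(x)|<1 on ℝ⁻.
x=-1.58: |R|=0.0349
R=−1: 1+2/3x = −1+1/3x ⇒ -1/3x=2 ⇒ x=2/(-1/3)=-6.0000
Confirm numerically:
  x=-5.038: |R|=0.88032 <1
  x=-4.858: |R|=0.85467 <1
  x=-3.847: |R|=0.68556 <1
  x=-6.449: |R|=1.04752 >1
  x=-6.153: |R|=1.01672 >1
So |R|<1 on (-6.0000, 0).

(-6.0000,0); λ=-4 ⇒ h* = (6)/4 = 1.5000.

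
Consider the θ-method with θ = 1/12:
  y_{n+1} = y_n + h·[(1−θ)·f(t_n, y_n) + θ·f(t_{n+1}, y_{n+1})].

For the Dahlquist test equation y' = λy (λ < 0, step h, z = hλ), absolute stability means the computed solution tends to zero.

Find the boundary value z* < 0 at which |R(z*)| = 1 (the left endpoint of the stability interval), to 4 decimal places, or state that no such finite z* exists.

z* = -2.4000.

On y'=λy, z=hλ:
  y_{n+1} = y_n + z·[11/12·y_n + 1/12·y_{n+1}] ⇒ (1 − 1/12z)y_{n+1} = (1 + 11/12z)y_n
  ⇒ R(z) = (1 + 11/12z)/(1 − 1/12z).

Need |R(x)|<1, x<0.
x=-1.15: |R|=0.0494
R=−1: 1+11/12x = −1+1/12x ⇒ -5/6x=2 ⇒ x=2/(-5/6)=-2.4000
Confirm numerically:
  x=-1.850: |R|=0.60289 <1
  x=-1.112: |R|=0.01769 <1
  x=-1.107: |R|=0.01350 <1
  x=-2.755: |R|=1.24060 >1
  x=-2.474: |R|=1.05113 >1
Stable set (-2.4000, 0).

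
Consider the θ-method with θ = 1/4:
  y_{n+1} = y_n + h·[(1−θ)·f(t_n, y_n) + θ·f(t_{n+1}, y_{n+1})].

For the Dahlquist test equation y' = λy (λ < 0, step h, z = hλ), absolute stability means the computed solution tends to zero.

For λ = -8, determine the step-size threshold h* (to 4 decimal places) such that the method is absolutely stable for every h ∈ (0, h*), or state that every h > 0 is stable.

(-4.0000,0); λ=-8 ⇒ h* = (4)/8 = 0.5000.

Test eqn y'=λy, z=hλ:
  y_{n+1} = y_n + z·[3/4·y_n + 1/4·y_{n+1}] ⇒ (1 − 1/4z)y_{n+1} = (1 + 3/4z)y_n
  so R(z) = (1 + 3/4z)/(1 − 1/4z).

Solve |R(x)|<1 on ℝ⁻.
x=-0.89: |R|=0.2720
R=−1: 1+3/4x = −1+1/4x ⇒ -1/2x=2 ⇒ x=2/(-1/2)=-4.0000
Confirm numerically:
  x=-3.861: |R|=0.96464 <1
  x=-3.596: |R|=0.89363 <1
  x=-3.191: |R|=0.77500 <1
  x=-4.586: |R|=1.13650 >1
  x=-4.159: |R|=1.03898 >1
  x=-4.098: |R|=1.02420 >1
So |R|<1 on (-4.0000, 0).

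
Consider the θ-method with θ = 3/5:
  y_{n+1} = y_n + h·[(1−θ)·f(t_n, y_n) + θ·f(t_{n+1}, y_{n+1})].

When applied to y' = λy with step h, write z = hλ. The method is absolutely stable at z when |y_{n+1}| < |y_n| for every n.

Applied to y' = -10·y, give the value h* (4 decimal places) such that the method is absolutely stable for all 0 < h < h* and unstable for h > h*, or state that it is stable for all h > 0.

interval (−∞, 0). Any h>0 works for λ=-10.

Set f=λy, z=hλ:
  y_{n+1} = y_n + z·[2/5·y_n + 3/5·y_{n+1}] ⇒ (1 − 3/5z)y_{n+1} = (1 + 2/5z)y_n
  Hence R(z) = (1 + 2/5z)/(1 − 3/5z).

Find x<0 with |R(x)|<1.
x=-0.82: |R|=0.4504
x=-2: |R|=0.0909
x=-10: |R|=0.4286
x=-100: |R|=0.6393
θ=3/5≥1/2 ⇒ |1+2/5x|<|1−3/5x| ∀x<0 ⇒ stable on all of ℝ⁻.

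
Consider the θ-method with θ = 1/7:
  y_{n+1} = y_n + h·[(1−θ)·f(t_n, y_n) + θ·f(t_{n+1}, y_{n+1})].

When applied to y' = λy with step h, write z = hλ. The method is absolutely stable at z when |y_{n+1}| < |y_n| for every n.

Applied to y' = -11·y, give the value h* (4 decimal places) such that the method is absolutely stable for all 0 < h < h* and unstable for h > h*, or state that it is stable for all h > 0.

On y'=λy, z=hλ:
  y_{n+1} = y_n + z·[6/7·y_n + 1/7·y_{n+1}] ⇒ (1 − 1/7z)y_{n+1} = (1 + 6/7z)y_n
  ⇒ R(z) = (1 + 6/7z)/(1 − 1/7z).

Boundary: |R(x)|=1, x<0.
x=-1.17: |R|=0.0024
R=−1: 1+6/7x = −1+1/7x ⇒ -5/7x=2 ⇒ x=2/(-5/7)=-2.8000
Confirm numerically:
  x=-2.722: |R|=0.95988 <1
  x=-1.855: |R|=0.46640 <1
  x=-1.334: |R|=0.12047 <1
  x=-1.170: |R|=0.00245 <1
  x=-3.319: |R|=1.25148 >1
  x=-3.217: |R|=1.20407 >1
So |R|<1 on (-2.8000, 0).

(-2.8000,0); λ=-11 ⇒ h* = (14/5)/11 = 0.2545.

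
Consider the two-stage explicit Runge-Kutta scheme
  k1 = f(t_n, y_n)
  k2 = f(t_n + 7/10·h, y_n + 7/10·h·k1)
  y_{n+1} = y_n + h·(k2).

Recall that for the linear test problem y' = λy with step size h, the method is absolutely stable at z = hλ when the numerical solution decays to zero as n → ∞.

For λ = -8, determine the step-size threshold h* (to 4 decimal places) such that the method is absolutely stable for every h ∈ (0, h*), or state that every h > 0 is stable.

(-1.4286,0); λ=-8 ⇒ h* = (10/7)/8 = 0.1786.

Test eqn y'=λy, z=hλ:
  k1=λy_n ⇒ h·k1=z·y_n;  k2=λ(1+7/10z)y_n ⇒ h·k2=z(1+7/10z)y_n
  y_{n+1}/y_n = 1 + z(1+7/10z) = 1 + z + 7/10z²
  ⇒ R(z) = 1 + z + 7/10z².

Solve |R(x)|<1 on ℝ⁻.
x=-0.67: |R|=0.6442
R=1: x+7/10x²=0 ⇒ x=−10/7=-1.4286; min R=1−1/(4·7/10)=0.6429>−1
Confirm numerically:
  x=-1.255: |R|=0.84752 <1
  x=-1.183: |R|=0.79664 <1
  x=-0.651: |R|=0.64566 <1
  x=-1.732: |R|=1.36788 >1
  x=-1.473: |R|=1.04581 >1
So |R|<1 on (-1.4286, 0).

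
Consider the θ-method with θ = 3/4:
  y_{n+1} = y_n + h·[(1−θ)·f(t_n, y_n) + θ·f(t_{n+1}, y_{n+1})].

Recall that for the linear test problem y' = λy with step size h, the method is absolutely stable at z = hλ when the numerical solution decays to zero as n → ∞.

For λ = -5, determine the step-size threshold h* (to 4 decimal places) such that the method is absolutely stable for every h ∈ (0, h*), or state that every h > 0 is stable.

interval (−∞, 0). Any h>0 works for λ=-5.

With y'=λy (z=hλ):
  y_{n+1} = y_n + z·[1/4·y_n + 3/4·y_{n+1}] ⇒ (1 − 3/4z)y_{n+1} = (1 + 1/4z)y_n
  Hence R(z) = (1 + 1/4z)/(1 − 3/4z).

Find x<0 with |R(x)|<1.
x=-0.73: |R|=0.5283
x=-2: |R|=0.2000
x=-10: |R|=0.1765
x=-100: |R|=0.3158
θ=3/4≥1/2 ⇒ |1+1/4x|<|1−3/4x| ∀x<0 ⇒ unbounded interval.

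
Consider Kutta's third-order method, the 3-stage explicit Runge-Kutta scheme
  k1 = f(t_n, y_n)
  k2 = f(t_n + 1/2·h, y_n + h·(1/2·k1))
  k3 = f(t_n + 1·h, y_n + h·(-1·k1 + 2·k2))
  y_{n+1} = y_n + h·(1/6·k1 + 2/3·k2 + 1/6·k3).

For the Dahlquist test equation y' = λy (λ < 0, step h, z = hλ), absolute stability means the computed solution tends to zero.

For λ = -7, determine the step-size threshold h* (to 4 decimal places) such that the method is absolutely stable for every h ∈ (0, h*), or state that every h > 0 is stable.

(-2.5127,0); λ=-7 ⇒ h* = 0.3590.

With y'=λy (z=hλ):
  order 3, 3-stage ⇒ R(z)=1+z+z^2/2+z^3/6
  (e.g. R(-0.51)=0.59794, |R|=0.59794)

Solve |R(x)|<1 on ℝ⁻.
x=-0.51: |R|=0.5979
|R(-2.58)|=1.1141 |R(-2.12)|=0.4608 |R(-1.34)|=0.1568
Bisect:
  x_lo=-3.3663 |R|=3.0581  x_hi=-0.0795 |R|=0.9236
  mid=-1.72287 |R|=0.09106 →hi
  mid=-2.54458 |R|=1.05312 →lo
  mid=-2.13373 |R|=0.47640 →hi
  mid=-2.33915 |R|=0.73650 →hi
  mid=-2.44187 |R|=0.88720 →hi
  mid=-2.49322 |R|=0.96819 →hi
  mid=-2.51890 |R|=1.01015 →lo
  mid=-2.50606 |R|=0.98905 →hi
  ...
  [-2.51288,-2.51268] ⇒ x*=-2.5127
So |R|<1 on (-2.5127, 0).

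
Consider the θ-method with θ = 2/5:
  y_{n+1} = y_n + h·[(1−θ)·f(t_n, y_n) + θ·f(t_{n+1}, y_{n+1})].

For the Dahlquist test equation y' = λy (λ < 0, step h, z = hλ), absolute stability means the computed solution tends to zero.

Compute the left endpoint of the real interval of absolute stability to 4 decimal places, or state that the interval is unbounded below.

z* = -10.0000.

On y'=λy, z=hλ:
  y_{n+1} = y_n + z·[3/5·y_n + 2/5·y_{n+1}] ⇒ (1 − 2/5z)y_{n+1} = (1 + 3/5z)y_n
  R(z) = (1 + 3/5z)/(1 − 2/5z).

Find x<0 with |R(x)|<1.
x=-1.43: |R|=0.0903
R=−1: 1+3/5x = −1+2/5x ⇒ -1/5x=2 ⇒ x=2/(-1/5)=-10.0000
Confirm numerically:
  x=-9.156: |R|=0.96380 <1
  x=-6.605: |R|=0.81356 <1
  x=-5.447: |R|=0.71354 <1
  x=-10.469: |R|=1.01808 >1
  x=-10.257: |R|=1.01007 >1
Stable set (-10.0000, 0).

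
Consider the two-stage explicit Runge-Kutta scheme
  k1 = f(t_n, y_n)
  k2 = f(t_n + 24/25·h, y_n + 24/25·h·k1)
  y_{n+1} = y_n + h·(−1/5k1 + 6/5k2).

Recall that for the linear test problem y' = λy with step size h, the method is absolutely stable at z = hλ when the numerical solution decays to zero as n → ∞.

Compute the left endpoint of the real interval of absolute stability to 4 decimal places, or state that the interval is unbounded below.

z* = -0.8681.

Set f=λy, z=hλ:
  k1=λy_n ⇒ h·k1=z·y_n;  k2=λ(1+24/25z)y_n ⇒ h·k2=z(1+24/25z)y_n
  y_{n+1}/y_n = 1 − 1/5z + 6/5z(1+24/25z) = 1 + z + 144/125z²
  Hence R(z) = 1 + z + 144/125z².

Need |R(x)|<1, x<0.
x=-0.77: |R|=0.9130
R=1: x+144/125x²=0 ⇒ x=−125/144=-0.8681; min R=1−1/(4·144/125)=0.7830>−1
Confirm numerically:
  x=-0.790: |R|=0.92896 <1
  x=-0.727: |R|=0.88187 <1
  x=-0.628: |R|=0.82633 <1
  x=-0.543: |R|=0.79667 <1
  x=-1.467: |R|=2.01221 >1
  x=-1.335: |R|=1.71812 >1
  x=-1.010: |R|=1.16516 >1
Stable set (-0.8681, 0).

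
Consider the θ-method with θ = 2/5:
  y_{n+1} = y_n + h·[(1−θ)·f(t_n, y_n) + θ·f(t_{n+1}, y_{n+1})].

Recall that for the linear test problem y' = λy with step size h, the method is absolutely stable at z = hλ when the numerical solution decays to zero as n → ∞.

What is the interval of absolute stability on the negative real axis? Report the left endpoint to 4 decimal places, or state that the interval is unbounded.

(-10.0000, 0).

Test eqn y'=λy, z=hλ:
  y_{n+1} = y_n + z·[3/5·y_n + 2/5·y_{n+1}] ⇒ (1 − 2/5z)y_{n+1} = (1 + 3/5z)y_n
  ⇒ R(z) = (1 + 3/5z)/(1 − 2/5z).

Solve |R(x)|<1 on ℝ⁻.
x=-1.69: |R|=0.0084
R=−1: 1+3/5x = −1+2/5x ⇒ -1/5x=2 ⇒ x=2/(-1/5)=-10.0000
Confirm numerically:
  x=-7.505: |R|=0.87531 <1
  x=-7.148: |R|=0.85220 <1
  x=-4.154: |R|=0.56072 <1
  x=-10.551: |R|=1.02111 >1
  x=-10.267: |R|=1.01046 >1
Interval (-10.0000, 0).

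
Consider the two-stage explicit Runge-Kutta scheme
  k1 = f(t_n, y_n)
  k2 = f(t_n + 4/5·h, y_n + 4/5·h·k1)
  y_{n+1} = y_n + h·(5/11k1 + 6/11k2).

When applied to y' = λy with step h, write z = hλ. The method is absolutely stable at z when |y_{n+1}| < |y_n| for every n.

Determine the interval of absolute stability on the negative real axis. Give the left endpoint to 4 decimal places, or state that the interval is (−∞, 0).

(-2.2917, 0).

On y'=λy, z=hλ:
  k1=λy_n ⇒ h·k1=z·y_n;  k2=λ(1+4/5z)y_n ⇒ h·k2=z(1+4/5z)y_n
  y_{n+1}/y_n = 1 + 5/11z + 6/11z(1+4/5z) = 1 + z + 24/55z²
  R(z) = 1 + z + 24/55z².

Boundary: |R(x)|=1, x<0.
x=-1.24: |R|=0.4310
R=1: x+24/55x²=0 ⇒ x=−55/24=-2.2917; min R=1−1/(4·24/55)=0.4271>−1
Confirm numerically:
  x=-2.146: |R|=0.86359 <1
  x=-1.345: |R|=0.44439 <1
  x=-1.257: |R|=0.43248 <1
  x=-2.771: |R|=1.57959 >1
  x=-2.533: |R|=1.26675 >1
  x=-2.392: |R|=1.10473 >1
Stable set (-2.2917, 0).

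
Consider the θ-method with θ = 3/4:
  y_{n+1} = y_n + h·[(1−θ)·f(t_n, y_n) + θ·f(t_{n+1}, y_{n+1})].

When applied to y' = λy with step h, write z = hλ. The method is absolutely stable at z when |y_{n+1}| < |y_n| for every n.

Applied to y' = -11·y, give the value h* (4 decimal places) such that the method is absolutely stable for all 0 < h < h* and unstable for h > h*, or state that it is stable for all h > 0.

On y'=λy, z=hλ:
  y_{n+1} = y_n + z·[1/4·y_n + 3/4·y_{n+1}] ⇒ (1 − 3/4z)y_{n+1} = (1 + 1/4z)y_n
  Hence R(z) = (1 + 1/4z)/(1 − 3/4z).

Find x<0 with |R(x)|<1.
x=-1.23: |R|=0.3602
x=-2: |R|=0.2000
x=-10: |R|=0.1765
x=-100: |R|=0.3158
θ=3/4≥1/2 ⇒ |1+1/4x|<|1−3/4x| ∀x<0 ⇒ stable on all of ℝ⁻.

interval (−∞, 0). Any h>0 works for λ=-11.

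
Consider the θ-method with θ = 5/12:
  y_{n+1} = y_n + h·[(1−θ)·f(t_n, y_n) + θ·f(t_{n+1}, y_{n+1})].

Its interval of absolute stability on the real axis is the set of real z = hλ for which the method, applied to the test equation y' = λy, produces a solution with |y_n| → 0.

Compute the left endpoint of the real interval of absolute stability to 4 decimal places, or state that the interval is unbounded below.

On y'=λy, z=hλ:
  y_{n+1} = y_n + z·[7/12·y_n + 5/12·y_{n+1}] ⇒ (1 − 5/12z)y_{n+1} = (1 + 7/12z)y_n
  Hence R(z) = (1 + 7/12z)/(1 − 5/12z).

Find x<0 with |R(x)|<1.
x=-1.47: |R|=0.0884
R=−1: 1+7/12x = −1+5/12x ⇒ -1/6x=2 ⇒ x=2/(-1/6)=-12.0000
Confirm numerically:
  x=-11.516: |R|=0.98609 <1
  x=-8.402: |R|=0.86677 <1
  x=-6.946: |R|=0.78369 <1
  x=-6.459: |R|=0.74981 <1
  x=-12.421: |R|=1.01136 >1
  x=-12.334: |R|=1.00907 >1
  x=-12.066: |R|=1.00182 >1
So |R|<1 on (-12.0000, 0).

left endpoint -12.0000.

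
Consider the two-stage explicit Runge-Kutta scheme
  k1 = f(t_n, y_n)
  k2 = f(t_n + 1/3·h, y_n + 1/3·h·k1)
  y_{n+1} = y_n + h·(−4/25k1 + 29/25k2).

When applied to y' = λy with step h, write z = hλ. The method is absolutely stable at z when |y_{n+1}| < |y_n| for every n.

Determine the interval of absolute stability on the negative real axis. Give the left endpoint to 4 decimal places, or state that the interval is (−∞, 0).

z∈(-2.5862,0).

On y'=λy, z=hλ:
  k1=λy_n ⇒ h·k1=z·y_n;  k2=λ(1+1/3z)y_n ⇒ h·k2=z(1+1/3z)y_n
  y_{n+1}/y_n = 1 − 4/25z + 29/25z(1+1/3z) = 1 + z + 29/75z²
  so R(z) = 1 + z + 29/75z².

Find x<0 with |R(x)|<1.
x=-0.33: |R|=0.7121
R=1: x+29/75x²=0 ⇒ x=−75/29=-2.5862; min R=1−1/(4·29/75)=0.3534>−1
Confirm numerically:
  x=-2.374: |R|=0.80521 <1
  x=-2.310: |R|=0.75329 <1
  x=-1.579: |R|=0.38505 <1
  x=-1.564: |R|=0.38182 <1
  x=-3.123: |R|=1.64821 >1
  x=-3.047: |R|=1.54289 >1
Stable set (-2.5862, 0).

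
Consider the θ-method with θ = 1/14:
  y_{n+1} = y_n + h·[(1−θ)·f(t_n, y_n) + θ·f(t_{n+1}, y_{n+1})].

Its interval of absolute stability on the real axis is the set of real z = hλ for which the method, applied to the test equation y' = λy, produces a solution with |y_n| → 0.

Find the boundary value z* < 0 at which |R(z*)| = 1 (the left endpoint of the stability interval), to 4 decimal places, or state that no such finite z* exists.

z* = -2.3333.

Set f=λy, z=hλ:
  y_{n+1} = y_n + z·[13/14·y_n + 1/14·y_{n+1}] ⇒ (1 − 1/14z)y_{n+1} = (1 + 13/14z)y_n
  ⇒ R(z) = (1 + 13/14z)/(1 − 1/14z).

Find x<0 with |R(x)|<1.
x=-1.15: |R|=0.0627
R=−1: 1+13/14x = −1+1/14x ⇒ -6/7x=2 ⇒ x=2/(-6/7)=-2.3333
Confirm numerically:
  x=-2.109: |R|=0.83289 <1
  x=-2.061: |R|=0.79653 <1
  x=-1.888: |R|=0.66365 <1
  x=-1.204: |R|=0.10866 <1
  x=-2.850: |R|=1.36795 >1
  x=-2.499: |R|=1.12049 >1
  x=-2.493: |R|=1.11617 >1
Stable set (-2.3333, 0).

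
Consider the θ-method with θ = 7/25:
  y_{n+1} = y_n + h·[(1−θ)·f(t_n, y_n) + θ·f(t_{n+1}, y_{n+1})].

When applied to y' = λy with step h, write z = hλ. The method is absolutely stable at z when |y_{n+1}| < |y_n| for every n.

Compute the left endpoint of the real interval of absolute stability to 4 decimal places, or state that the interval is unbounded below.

z* = -4.5455.

Set f=λy, z=hλ:
  y_{n+1} = y_n + z·[18/25·y_n + 7/25·y_{n+1}] ⇒ (1 − 7/25z)y_{n+1} = (1 + 18/25z)y_n
  so R(z) = (1 + 18/25z)/(1 − 7/25z).

Solve |R(x)|<1 on ℝ⁻.
x=-1.26: |R|=0.0686
R=−1: 1+18/25x = −1+7/25x ⇒ -11/25x=2 ⇒ x=2/(-11/25)=-4.5455
Confirm numerically:
  x=-4.447: |R|=0.98071 <1
  x=-3.960: |R|=0.87785 <1
  x=-3.743: |R|=0.82760 <1
  x=-4.851: |R|=1.05701 >1
  x=-4.834: |R|=1.05394 >1
  x=-4.732: |R|=1.03530 >1
So |R|<1 on (-4.5455, 0).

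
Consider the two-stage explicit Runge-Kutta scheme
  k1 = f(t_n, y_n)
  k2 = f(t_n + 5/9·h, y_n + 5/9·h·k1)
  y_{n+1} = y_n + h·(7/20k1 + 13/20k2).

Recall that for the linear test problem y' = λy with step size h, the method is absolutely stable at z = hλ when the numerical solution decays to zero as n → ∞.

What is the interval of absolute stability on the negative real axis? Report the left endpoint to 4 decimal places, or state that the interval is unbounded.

z∈(-2.7692,0).

With y'=λy (z=hλ):
  k1=λy_n ⇒ h·k1=z·y_n;  k2=λ(1+5/9z)y_n ⇒ h·k2=z(1+5/9z)y_n
  y_{n+1}/y_n = 1 + 7/20z + 13/20z(1+5/9z) = 1 + z + 13/36z²
  R(z) = 1 + z + 13/36z².

Find x<0 with |R(x)|<1.
x=-0.89: |R|=0.3960
R=1: x+13/36x²=0 ⇒ x=−36/13=-2.7692; min R=1−1/(4·13/36)=0.3077>−1
Confirm numerically:
  x=-2.551: |R|=0.79897 <1
  x=-2.321: |R|=0.62432 <1
  x=-1.823: |R|=0.37709 <1
  x=-1.417: |R|=0.30807 <1
  x=-3.296: |R|=1.62697 >1
  x=-3.258: |R|=1.57504 >1
  x=-3.148: |R|=1.43058 >1
Interval (-2.7692, 0).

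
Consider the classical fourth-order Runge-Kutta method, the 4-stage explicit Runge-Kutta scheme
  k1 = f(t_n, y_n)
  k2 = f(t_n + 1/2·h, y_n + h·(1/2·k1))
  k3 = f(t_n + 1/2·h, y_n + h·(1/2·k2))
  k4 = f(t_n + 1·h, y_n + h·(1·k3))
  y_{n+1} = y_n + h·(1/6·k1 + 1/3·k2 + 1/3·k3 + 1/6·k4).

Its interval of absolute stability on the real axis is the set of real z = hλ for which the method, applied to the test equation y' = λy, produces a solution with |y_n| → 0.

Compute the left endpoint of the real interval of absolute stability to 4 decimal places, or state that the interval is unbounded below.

With y'=λy (z=hλ):
  order 4, 4-stage ⇒ R(z)=1+z+z^2/2+z^3/6+z^4/24
  (e.g. R(-0.85)=0.43065, |R|=0.43065)

Need |R(x)|<1, x<0.
x=-0.85: |R|=0.4306
|R(-3.04)|=1.4570 |R(-2.83)|=1.0695 |R(-2.16)|=0.4002
Bisect:
  x_lo=-3.5841 |R|=3.0411  x_hi=-0.1025 |R|=0.9026
  mid=-1.84333 |R|=0.29277 →hi
  mid=-2.71374 |R|=0.89737 →hi
  mid=-3.14894 |R|=1.70174 →lo
  mid=-2.93134 |R|=1.24347 →lo
  mid=-2.82254 |R|=1.05762 →lo
  mid=-2.76814 |R|=0.97444 →hi
  mid=-2.79534 |R|=1.01525 →lo
  mid=-2.78174 |R|=0.99465 →hi
  mid=-2.78854 |R|=1.00490 →lo
  mid=-2.78514 |R|=0.99977 →hi
  ...
  [-2.78535,-2.78514] ⇒ x*=-2.7853
So |R|<1 on (-2.7853, 0).

left endpoint -2.7853.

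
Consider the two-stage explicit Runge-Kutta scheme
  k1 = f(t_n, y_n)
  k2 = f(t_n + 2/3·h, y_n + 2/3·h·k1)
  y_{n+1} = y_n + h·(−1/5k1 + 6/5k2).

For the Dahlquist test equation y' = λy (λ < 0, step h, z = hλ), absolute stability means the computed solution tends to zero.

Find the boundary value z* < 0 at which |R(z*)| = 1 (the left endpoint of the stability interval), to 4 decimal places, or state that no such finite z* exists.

left endpoint -1.2500.

Set f=λy, z=hλ:
  k1=λy_n ⇒ h·k1=z·y_n;  k2=λ(1+2/3z)y_n ⇒ h·k2=z(1+2/3z)y_n
  y_{n+1}/y_n = 1 − 1/5z + 6/5z(1+2/3z) = 1 + z + 4/5z²
  ⇒ R(z) = 1 + z + 4/5z².

Solve |R(x)|<1 on ℝ⁻.
x=-1.31: |R|=1.0629
R=1: x+4/5x²=0 ⇒ x=−5/4=-1.2500; min R=1−1/(4·4/5)=0.6875>−1
Confirm numerically:
  x=-1.107: |R|=0.87336 <1
  x=-0.837: |R|=0.72346 <1
  x=-0.810: |R|=0.71488 <1
  x=-0.593: |R|=0.68832 <1
  x=-1.720: |R|=1.64672 >1
  x=-1.480: |R|=1.27232 >1
Stable set (-1.2500, 0).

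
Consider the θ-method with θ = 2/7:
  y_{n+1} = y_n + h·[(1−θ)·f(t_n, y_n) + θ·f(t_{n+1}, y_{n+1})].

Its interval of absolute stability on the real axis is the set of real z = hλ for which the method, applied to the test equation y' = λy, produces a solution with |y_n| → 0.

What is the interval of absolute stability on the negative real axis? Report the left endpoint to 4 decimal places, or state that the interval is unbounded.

z∈(-4.6667,0).

On y'=λy, z=hλ:
  y_{n+1} = y_n + z·[5/7·y_n + 2/7·y_{n+1}] ⇒ (1 − 2/7z)y_{n+1} = (1 + 5/7z)y_n
  ⇒ R(z) = (1 + 5/7z)/(1 − 2/7z).

Need |R(x)|<1, x<0.
x=-1.35: |R|=0.0258
R=−1: 1+5/7x = −1+2/7x ⇒ -3/7x=2 ⇒ x=2/(-3/7)=-4.6667
Confirm numerically:
  x=-3.441: |R|=0.73512 <1
  x=-2.693: |R|=0.52196 <1
  x=-2.419: |R|=0.43039 <1
  x=-5.022: |R|=1.06254 >1
  x=-4.935: |R|=1.04772 >1
  x=-4.887: |R|=1.03941 >1
So |R|<1 on (-4.6667, 0).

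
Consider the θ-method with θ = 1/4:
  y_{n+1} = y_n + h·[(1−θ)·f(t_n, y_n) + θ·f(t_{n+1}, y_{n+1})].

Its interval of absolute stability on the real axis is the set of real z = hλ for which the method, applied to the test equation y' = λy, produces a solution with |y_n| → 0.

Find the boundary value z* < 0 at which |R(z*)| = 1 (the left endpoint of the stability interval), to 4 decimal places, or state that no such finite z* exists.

left endpoint -4.0000.

Test eqn y'=λy, z=hλ:
  y_{n+1} = y_n + z·[3/4·y_n + 1/4·y_{n+1}] ⇒ (1 − 1/4z)y_{n+1} = (1 + 3/4z)y_n
  Hence R(z) = (1 + 3/4z)/(1 − 1/4z).

Find x<0 with |R(x)|<1.
x=-1.32: |R|=0.0075
R=−1: 1+3/4x = −1+1/4x ⇒ -1/2x=2 ⇒ x=2/(-1/2)=-4.0000
Confirm numerically:
  x=-2.831: |R|=0.65774 <1
  x=-2.497: |R|=0.53732 <1
  x=-2.344: |R|=0.47793 <1
  x=-2.070: |R|=0.36409 <1
  x=-4.379: |R|=1.09046 >1
  x=-4.375: |R|=1.08955 >1
  x=-4.354: |R|=1.08475 >1
Stable set (-4.0000, 0).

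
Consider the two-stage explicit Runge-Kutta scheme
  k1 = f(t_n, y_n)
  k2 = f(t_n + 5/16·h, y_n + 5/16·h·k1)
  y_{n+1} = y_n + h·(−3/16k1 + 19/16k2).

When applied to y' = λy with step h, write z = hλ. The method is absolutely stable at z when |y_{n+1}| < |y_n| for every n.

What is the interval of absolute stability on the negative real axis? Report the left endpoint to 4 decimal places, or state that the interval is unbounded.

Test eqn y'=λy, z=hλ:
  k1=λy_n ⇒ h·k1=z·y_n;  k2=λ(1+5/16z)y_n ⇒ h·k2=z(1+5/16z)y_n
  y_{n+1}/y_n = 1 − 3/16z + 19/16z(1+5/16z) = 1 + z + 95/256z²
  Hence R(z) = 1 + z + 95/256z².

Solve |R(x)|<1 on ℝ⁻.
x=-1: |R|=0.3711
R=1: x+95/256x²=0 ⇒ x=−256/95=-2.6947; min R=1−1/(4·95/256)=0.3263>−1
Confirm numerically:
  x=-2.276: |R|=0.64633 <1
  x=-2.153: |R|=0.56717 <1
  x=-1.955: |R|=0.46333 <1
  x=-3.260: |R|=1.68384 >1
  x=-2.969: |R|=1.30218 >1
So |R|<1 on (-2.6947, 0).

(-2.6947, 0).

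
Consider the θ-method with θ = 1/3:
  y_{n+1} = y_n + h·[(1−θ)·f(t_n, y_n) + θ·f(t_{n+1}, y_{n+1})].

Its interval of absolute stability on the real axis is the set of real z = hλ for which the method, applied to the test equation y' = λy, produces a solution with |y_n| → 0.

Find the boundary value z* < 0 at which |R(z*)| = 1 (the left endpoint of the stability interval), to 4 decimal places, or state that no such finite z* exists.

z* = -6.0000.

On y'=λy, z=hλ:
  y_{n+1} = y_n + z·[2/3·y_n + 1/3·y_{n+1}] ⇒ (1 − 1/3z)y_{n+1} = (1 + 2/3z)y_n
  ⇒ R(z) = (1 + 2/3z)/(1 − 1/3z).

Find x<0 with |R(x)|<1.
x=-1.73: |R|=0.0973
R=−1: 1+2/3x = −1+1/3x ⇒ -1/3x=2 ⇒ x=2/(-1/3)=-6.0000
Confirm numerically:
  x=-5.128: |R|=0.89272 <1
  x=-4.866: |R|=0.85584 <1
  x=-4.545: |R|=0.80716 <1
  x=-6.490: |R|=1.05163 >1
  x=-6.282: |R|=1.03038 >1
Interval (-6.0000, 0).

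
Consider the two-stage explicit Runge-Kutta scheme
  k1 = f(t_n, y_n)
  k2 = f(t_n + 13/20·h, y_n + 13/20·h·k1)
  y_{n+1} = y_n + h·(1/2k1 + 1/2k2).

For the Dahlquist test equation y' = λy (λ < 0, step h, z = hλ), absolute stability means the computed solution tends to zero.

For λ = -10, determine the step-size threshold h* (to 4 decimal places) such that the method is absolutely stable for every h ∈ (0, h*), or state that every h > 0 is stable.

(-3.0769,0); λ=-10 ⇒ h* = (40/13)/10 = 0.3077.

With y'=λy (z=hλ):
  k1=λy_n ⇒ h·k1=z·y_n;  k2=λ(1+13/20z)y_n ⇒ h·k2=z(1+13/20z)y_n
  y_{n+1}/y_n = 1 + 1/2z + 1/2z(1+13/20z) = 1 + z + 13/40z²
  so R(z) = 1 + z + 13/40z².

Find x<0 with |R(x)|<1.
x=-1.05: |R|=0.3083
R=1: x+13/40x²=0 ⇒ x=−40/13=-3.0769; min R=1−1/(4·13/40)=0.2308>−1
Confirm numerically:
  x=-2.966: |R|=0.89308 <1
  x=-2.243: |R|=0.39209 <1
  x=-1.452: |R|=0.23320 <1
  x=-3.599: |R|=1.61066 >1
  x=-3.559: |R|=1.55761 >1
So |R|<1 on (-3.0769, 0).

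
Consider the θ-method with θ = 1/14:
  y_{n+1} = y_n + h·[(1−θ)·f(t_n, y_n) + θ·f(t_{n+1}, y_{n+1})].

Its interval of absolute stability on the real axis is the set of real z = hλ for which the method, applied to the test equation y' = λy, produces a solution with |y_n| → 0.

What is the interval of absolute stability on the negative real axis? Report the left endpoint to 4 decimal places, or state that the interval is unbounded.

On y'=λy, z=hλ:
  y_{n+1} = y_n + z·[13/14·y_n + 1/14·y_{n+1}] ⇒ (1 − 1/14z)y_{n+1} = (1 + 13/14z)y_n
  R(z) = (1 + 13/14z)/(1 − 1/14z).

Need |R(x)|<1, x<0.
x=-0.83: |R|=0.2165
R=−1: 1+13/14x = −1+1/14x ⇒ -6/7x=2 ⇒ x=2/(-6/7)=-2.3333
Confirm numerically:
  x=-2.002: |R|=0.75153 <1
  x=-1.516: |R|=0.36788 <1
  x=-1.111: |R|=0.02932 <1
  x=-2.620: |R|=1.20698 >1
  x=-2.518: |R|=1.13416 >1
  x=-2.447: |R|=1.08293 >1
Stable set (-2.3333, 0).

z∈(-2.3333,0).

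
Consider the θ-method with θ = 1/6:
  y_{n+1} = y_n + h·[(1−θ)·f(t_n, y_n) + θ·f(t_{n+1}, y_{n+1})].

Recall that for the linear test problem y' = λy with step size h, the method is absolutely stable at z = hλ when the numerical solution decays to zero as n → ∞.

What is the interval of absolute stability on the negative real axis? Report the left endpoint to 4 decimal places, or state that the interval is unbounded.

Test eqn y'=λy, z=hλ:
  y_{n+1} = y_n + z·[5/6·y_n + 1/6·y_{n+1}] ⇒ (1 − 1/6z)y_{n+1} = (1 + 5/6z)y_n
  ⇒ R(z) = (1 + 5/6z)/(1 − 1/6z).

Solve |R(x)|<1 on ℝ⁻.
x=-1.55: |R|=0.2318
R=−1: 1+5/6x = −1+1/6x ⇒ -2/3x=2 ⇒ x=2/(-2/3)=-3.0000
Confirm numerically:
  x=-2.423: |R|=0.72599 <1
  x=-2.016: |R|=0.50898 <1
  x=-1.626: |R|=0.27931 <1
  x=-3.576: |R|=1.24060 >1
  x=-3.422: |R|=1.17916 >1
  x=-3.326: |R|=1.13982 >1
Stable set (-3.0000, 0).

z∈(-3.0000,0).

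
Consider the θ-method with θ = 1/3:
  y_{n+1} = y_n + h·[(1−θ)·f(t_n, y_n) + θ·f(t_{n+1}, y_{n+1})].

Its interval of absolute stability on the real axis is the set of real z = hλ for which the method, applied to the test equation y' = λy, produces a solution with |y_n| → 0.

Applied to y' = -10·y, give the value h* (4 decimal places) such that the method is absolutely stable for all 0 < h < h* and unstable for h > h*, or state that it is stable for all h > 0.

Test eqn y'=λy, z=hλ:
  y_{n+1} = y_n + z·[2/3·y_n + 1/3·y_{n+1}] ⇒ (1 − 1/3z)y_{n+1} = (1 + 2/3z)y_n
  so R(z) = (1 + 2/3z)/(1 − 1/3z).

Need |R(x)|<1, x<0.
x=-0.72: |R|=0.4194
R=−1: 1+2/3x = −1+1/3x ⇒ -1/3x=2 ⇒ x=2/(-1/3)=-6.0000
Confirm numerically:
  x=-5.111: |R|=0.89040 <1
  x=-4.219: |R|=0.75329 <1
  x=-3.287: |R|=0.56847 <1
  x=-6.375: |R|=1.04000 >1
  x=-6.316: |R|=1.03392 >1
Stable set (-6.0000, 0).

(-6.0000,0); λ=-10 ⇒ h* = (6)/10 = 0.6000.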